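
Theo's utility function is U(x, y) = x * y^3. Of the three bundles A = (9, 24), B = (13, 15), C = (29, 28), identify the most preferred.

Evaluate utility at each bundle:
U(A) = 124416.
U(B) = 43875.
U(C) = 636608.
Highest utility is C, so C ≻ A ≻ B.

Bundle C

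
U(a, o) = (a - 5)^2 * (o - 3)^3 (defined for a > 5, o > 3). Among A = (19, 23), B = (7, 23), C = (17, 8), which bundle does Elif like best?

Bundle A

Evaluate utility at each bundle:
U(A) = 1568000.
U(B) = 32000.
U(C) = 18000.
Highest utility is A, so A ≻ B ≻ C.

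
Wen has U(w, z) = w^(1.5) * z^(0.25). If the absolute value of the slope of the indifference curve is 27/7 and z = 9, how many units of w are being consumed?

MU_w = 1.5·√w·z^(0.25) and MU_z = 0.25·w^(1.5)·z^(-0.75).
MRS = MU_w/MU_z = (6)·z/w.
Substitute z = 9: MRS = 54/w. Setting 54/w = 27/7 gives w = 54/(27/7) = 14.

w = 14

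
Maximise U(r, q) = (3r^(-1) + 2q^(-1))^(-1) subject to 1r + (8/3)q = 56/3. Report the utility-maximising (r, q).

For CES with ρ = -1, MRS = (3/2)·(q/r)^2.
Tangency: set MRS = p_r/p_q = 1/(8/3) = 0.375.
So (q/r)^2 = 0.25; taking the square root, q/r = 0.5, i.e. q = 0.5·r.
Substitute into the budget 1·r + (8/3)·q = 56/3: (7/3)·r = 56/3, so r* = 8 and q* = 0.5·8 = 4.

r* = 8, q* = 4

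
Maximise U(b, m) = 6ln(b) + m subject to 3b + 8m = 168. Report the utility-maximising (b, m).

b* = 16, m* = 15

MU_b = 6/b, MU_m = 1.
MRS = 6/b ÷ 1.
Tangency: set MRS = p_b/p_m = 3/8 = 0.375.
MRS depends only on b: 6/b = 0.375 ⇒ b* = 6/0.375 = 16.
From the budget, 8·m = 168 − 3·16 = 120, so m* = 15.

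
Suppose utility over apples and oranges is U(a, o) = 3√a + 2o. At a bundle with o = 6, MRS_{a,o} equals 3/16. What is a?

a = 16

MU_a = 3/(2√a), MU_o = 2.
MRS = 3/(2√a) ÷ 2.
MRS depends only on a: 0.75/√a = 3/16 ⇒ √a = 0.75/(3/16) = 4 ⇒ a = 16.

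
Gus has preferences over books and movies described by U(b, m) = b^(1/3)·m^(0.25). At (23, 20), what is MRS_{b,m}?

MU_b = 1/3·b^(-2/3)·m^(0.25) and MU_m = 0.25·b^(1/3)·m^(-0.75).
MRS = MU_b/MU_m = (4/3)·m/b.
At (23, 20): MRS = 80/69.
The indifference curve has slope −80/69 at this bundle.

MRS = 80/69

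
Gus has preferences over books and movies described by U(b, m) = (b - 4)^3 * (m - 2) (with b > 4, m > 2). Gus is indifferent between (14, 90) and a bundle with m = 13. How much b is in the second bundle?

U(14, 90) = 88000.
Set U(b, 13) = 88000 and solve.
With m = 13: (13 − 2) = 11, so (b − 4)^3 = 88000/11 = 8000.
Taking the cube root (with b > 4): b − 4 = 20, so b = 24.
Check: U(24, 13) = 88000.

b = 24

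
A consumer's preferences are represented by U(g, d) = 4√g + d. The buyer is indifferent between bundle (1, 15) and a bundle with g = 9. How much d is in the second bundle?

d = 7

U(1, 15) = 19.
Set U(9, d) = 19 and solve.
With g = 9: √9 = 3, so d = 19 − 4·3 = 7.
Check: U(9, 7) = 19.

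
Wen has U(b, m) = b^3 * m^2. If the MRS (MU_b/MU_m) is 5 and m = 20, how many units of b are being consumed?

MU_b = 3·b^2·m^2 and MU_m = 2·b^3·m.
MRS = MU_b/MU_m = (3/2)·m/b.
Substitute m = 20: MRS = 30/b. Setting 30/b = 5 gives b = 30/5 = 6.

b = 6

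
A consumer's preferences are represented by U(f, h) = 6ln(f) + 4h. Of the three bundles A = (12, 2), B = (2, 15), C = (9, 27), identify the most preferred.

Evaluate utility at each bundle:
U(A) = 22.909.
U(B) = 64.159.
U(C) = 121.183.
Highest utility is C, so C ≻ B ≻ A.

Bundle C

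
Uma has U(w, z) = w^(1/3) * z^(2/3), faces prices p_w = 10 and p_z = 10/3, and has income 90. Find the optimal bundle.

w* = 3, z* = 18

MU_w = 1/3·w^(-2/3)·z^(2/3) and MU_z = 2/3·w^(1/3)·z^(-1/3).
MRS = MU_w/MU_z = (0.5)·z/w.
Tangency: set MRS = p_w/p_z = 10/(10/3) = 3.
So (0.5)·z/w = 3, i.e. z = 6·w.
Substitute into the budget 10·w + (10/3)·z = 90: 30·w = 90, so w* = 3.
Then z* = 6·3 = 18.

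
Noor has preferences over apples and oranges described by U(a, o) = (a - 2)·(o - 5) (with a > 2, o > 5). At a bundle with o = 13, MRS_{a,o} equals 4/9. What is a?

a = 20

MU_a = (o−5), MU_o = (a−2).
MRS = (o−5)/(a−2).
Substitute o = 13: MRS = 8/(a − 2). Setting this equal to 4/9 gives a − 2 = 8/(4/9) = 18, so a = 20.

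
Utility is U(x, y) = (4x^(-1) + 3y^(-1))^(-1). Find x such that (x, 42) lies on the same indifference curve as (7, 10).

U depends on (x, y) only through S = 4x^(-1) + 3y^(-1), so equal utility means equal S. At (7, 10): S = 61/70.
With y = 42: 3·42^(-1) = 1/14, so 4x^(-1) = 61/70 − 1/14 = 0.8, i.e. x^(-1) = 0.2.
Hence x = 1/0.2 = 5.
Check: U(5, 42) = 1.1475.

x = 5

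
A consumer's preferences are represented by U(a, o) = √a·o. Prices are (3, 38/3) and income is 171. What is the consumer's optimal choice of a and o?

a* = 19, o* = 9

MU_a = 0.5·a^(-0.5)·o and MU_o = √a.
MRS = MU_a/MU_o = (0.5)·o/a.
Tangency: set MRS = p_a/p_o = 3/(38/3) = 9/38.
So (0.5)·o/a = 9/38, i.e. o = (9/19)·a.
Substitute into the budget 3·a + (38/3)·o = 171: 9·a = 171, so a* = 19.
Then o* = (9/19)·19 = 9.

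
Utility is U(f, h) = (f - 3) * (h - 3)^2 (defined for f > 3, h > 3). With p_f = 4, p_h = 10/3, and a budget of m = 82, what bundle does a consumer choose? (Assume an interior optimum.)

MU_f = (h−3)^2, MU_h = 2·(f−3)·(h−3).
MRS = (1/2)·(h−3)/(f−3).
Tangency: set MRS = p_f/p_h = 4/(10/3) = 1.2.
So (1/2)·(h − 3)/(f − 3) = 1.2, i.e. (h − 3) = 2.4·(f − 3).
Rewrite the budget in excess-of-subsistence terms: 4·(f − 3) + (10/3)·(h − 3) = 82 − 4·3 − (10/3)·3 = 60.
Substituting, 12·(f − 3) = 60, so f − 3 = 5 and f* = 8.
Then h − 3 = 2.4·5 = 12, so h* = 15.

f* = 8, h* = 15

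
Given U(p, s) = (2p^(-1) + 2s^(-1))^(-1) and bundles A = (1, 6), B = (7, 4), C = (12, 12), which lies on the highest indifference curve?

Bundle C

Evaluate utility at each bundle:
U(A) = 0.429.
U(B) = 1.273.
U(C) = 3.000.
Highest utility is C, so C ≻ B ≻ A.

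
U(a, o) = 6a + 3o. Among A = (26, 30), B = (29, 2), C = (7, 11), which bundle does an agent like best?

Evaluate utility at each bundle:
U(A) = 246.
U(B) = 180.
U(C) = 75.
Highest utility is A, so A ≻ B ≻ C.

Bundle A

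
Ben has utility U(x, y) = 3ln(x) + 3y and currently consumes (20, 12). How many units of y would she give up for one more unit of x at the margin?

MU_x = 3/x, MU_y = 3.
MRS = 3/x ÷ 3.
At (20, 12): MRS = 0.05.
So at (20, 12) the consumer would give up 0.05 units of y for one more unit of x.

MRS = 0.05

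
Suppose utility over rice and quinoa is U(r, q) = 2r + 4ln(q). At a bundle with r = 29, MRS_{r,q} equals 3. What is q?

q = 6

MU_r = 2, MU_q = 4/q.
MRS = 2 ÷ (4/q).
MRS depends only on q: 0.5·q = 3 ⇒ q = 3/0.5 = 6.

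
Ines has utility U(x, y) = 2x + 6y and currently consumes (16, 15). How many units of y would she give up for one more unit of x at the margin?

MRS = 1/3

MU_x = 2, MU_y = 6, so MRS = 2/6 = 1/3 at every bundle.
At (16, 15): MRS = 1/3.
The indifference curve has slope −1/3 at this bundle.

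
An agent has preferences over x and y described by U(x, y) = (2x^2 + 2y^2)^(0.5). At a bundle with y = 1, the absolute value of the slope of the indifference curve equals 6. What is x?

For CES with ρ = 2, MRS = (y/x)^(-1).
Setting (1/x)^(-1) = 6 gives 1/x = 1/6 and x = 6.

x = 6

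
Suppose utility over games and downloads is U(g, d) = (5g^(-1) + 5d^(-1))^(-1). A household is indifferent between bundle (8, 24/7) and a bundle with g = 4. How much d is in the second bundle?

U depends on (g, d) only through S = 5g^(-1) + 5d^(-1), so equal utility means equal S. At (8, 24/7): S = 25/12.
With g = 4: 5·4^(-1) = 1.25, so 5d^(-1) = 25/12 − 1.25 = 5/6, i.e. d^(-1) = 1/6.
Hence d = 1/(1/6) = 6.
Check: U(4, 6) = 0.48.

d = 6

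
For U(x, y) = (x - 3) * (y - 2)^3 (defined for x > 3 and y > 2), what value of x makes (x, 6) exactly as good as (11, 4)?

U(11, 4) = 64.
Set U(x, 6) = 64 and solve.
With y = 6: (6 − 2)^3 = 64, so (x − 3) = 64/64 = 1.
So x = 3 + 1 = 4.
Check: U(4, 6) = 64.

x = 4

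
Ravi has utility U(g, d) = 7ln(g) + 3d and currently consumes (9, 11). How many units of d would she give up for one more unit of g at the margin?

MU_g = 7/g, MU_d = 3.
MRS = 7/g ÷ 3.
At (9, 11): MRS = 7/27.
That is, one extra unit of g is worth 7/27 units of d at the margin.

MRS = 7/27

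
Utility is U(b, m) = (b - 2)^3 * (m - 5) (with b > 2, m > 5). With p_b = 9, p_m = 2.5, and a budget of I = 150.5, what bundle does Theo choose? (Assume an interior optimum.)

b* = 12, m* = 17

MU_b = 3·(b−2)^2·(m−5), MU_m = (b−2)^3.
MRS = (3/1)·(m−5)/(b−2).
Tangency: set MRS = p_b/p_m = 9/2.5 = 3.6.
So (3/1)·(m − 5)/(b − 2) = 3.6, i.e. (m − 5) = 1.2·(b − 2).
Rewrite the budget in excess-of-subsistence terms: 9·(b − 2) + 2.5·(m − 5) = 150.5 − 9·2 − 2.5·5 = 120.
Substituting, 12·(b − 2) = 120, so b − 2 = 10 and b* = 12.
Then m − 5 = 1.2·10 = 12, so m* = 17.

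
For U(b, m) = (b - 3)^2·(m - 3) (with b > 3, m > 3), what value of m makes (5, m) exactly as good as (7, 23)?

U(7, 23) = 320.
Set U(5, m) = 320 and solve.
With b = 5: (5 − 3)^2 = 4, so (m − 3) = 320/4 = 80.
So m = 3 + 80 = 83.
Check: U(5, 83) = 320.

m = 83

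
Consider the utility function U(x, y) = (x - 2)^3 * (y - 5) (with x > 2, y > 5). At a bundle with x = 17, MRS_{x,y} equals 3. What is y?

y = 20

MU_x = 3·(x−2)^2·(y−5), MU_y = (x−2)^3.
MRS = (3/1)·(y−5)/(x−2).
Substitute x = 17: MRS = (y − 5)/5. Setting this equal to 3 gives y − 5 = 3·5 = 15, so y = 20.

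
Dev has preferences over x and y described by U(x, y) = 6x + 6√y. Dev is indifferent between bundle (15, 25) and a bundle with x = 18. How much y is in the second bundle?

y = 4

U(15, 25) = 120.
Set U(18, y) = 120 and solve.
With x = 18: 6√y = 120 − 6·18 = 12, so √y = 2 and y = 4.
Check: U(18, 4) = 120.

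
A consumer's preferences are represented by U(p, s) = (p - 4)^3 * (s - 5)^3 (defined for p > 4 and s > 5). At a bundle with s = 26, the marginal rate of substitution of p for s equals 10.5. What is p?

p = 6

MU_p = 3·(p−4)^2·(s−5)^3, MU_s = 3·(p−4)^3·(s−5)^2.
MRS = (s−5)/(p−4).
Substitute s = 26: MRS = 21/(p − 4). Setting this equal to 10.5 gives p − 4 = 21/10.5 = 2, so p = 6.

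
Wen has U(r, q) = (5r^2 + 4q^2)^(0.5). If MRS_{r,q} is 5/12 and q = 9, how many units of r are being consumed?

r = 3

For CES with ρ = 2, MRS = (5/4)·(q/r)^(-1).
Setting (5/4)·(9/r)^(-1) = 5/12 gives (9/r)^(-1) = 1/3, so 9/r = 3 and r = 3.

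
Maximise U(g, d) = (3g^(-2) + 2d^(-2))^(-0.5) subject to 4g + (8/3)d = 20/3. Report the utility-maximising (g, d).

g* = 1, d* = 1

For CES with ρ = -2, MRS = (3/2)·(d/g)^3.
Tangency: set MRS = p_g/p_d = 4/(8/3) = 1.5.
So (d/g)^3 = 1; taking the cube root, d/g = 1, i.e. d = g.
Substitute into the budget 4·g + (8/3)·d = 20/3: (20/3)·g = 20/3, so g* = 1 and d* = 1.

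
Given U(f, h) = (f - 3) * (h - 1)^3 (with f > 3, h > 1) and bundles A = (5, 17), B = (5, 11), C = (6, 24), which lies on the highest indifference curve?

Bundle C

Evaluate utility at each bundle:
U(A) = 8192.
U(B) = 2000.
U(C) = 36501.
Highest utility is C, so C ≻ A ≻ B.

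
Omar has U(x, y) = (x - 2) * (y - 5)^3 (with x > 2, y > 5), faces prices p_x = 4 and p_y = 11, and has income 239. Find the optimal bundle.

x* = 13, y* = 17

MU_x = (y−5)^3, MU_y = 3·(x−2)·(y−5)^2.
MRS = (1/3)·(y−5)/(x−2).
Tangency: set MRS = p_x/p_y = 4/11.
So (1/3)·(y − 5)/(x − 2) = 4/11, i.e. (y − 5) = (12/11)·(x − 2).
Rewrite the budget in excess-of-subsistence terms: 4·(x − 2) + 11·(y − 5) = 239 − 4·2 − 11·5 = 176.
Substituting, 16·(x − 2) = 176, so x − 2 = 11 and x* = 13.
Then y − 5 = (12/11)·11 = 12, so y* = 17.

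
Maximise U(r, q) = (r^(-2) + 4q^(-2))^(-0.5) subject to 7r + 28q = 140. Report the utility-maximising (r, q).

For CES with ρ = -2, MRS = (1/4)·(q/r)^3.
Tangency: set MRS = p_r/p_q = 7/28 = 0.25.
So (q/r)^3 = 1; taking the cube root, q/r = 1, i.e. q = r.
Substitute into the budget 7·r + 28·q = 140: 35·r = 140, so r* = 4 and q* = 4.

r* = 4, q* = 4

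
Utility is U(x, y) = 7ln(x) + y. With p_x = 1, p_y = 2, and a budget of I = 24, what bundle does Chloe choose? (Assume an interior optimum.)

x* = 14, y* = 5

MU_x = 7/x, MU_y = 1.
MRS = 7/x ÷ 1.
Tangency: set MRS = p_x/p_y = 1/2 = 0.5.
MRS depends only on x: 7/x = 0.5 ⇒ x* = 7/0.5 = 14.
From the budget, 2·y = 24 − 1·14 = 10, so y* = 5.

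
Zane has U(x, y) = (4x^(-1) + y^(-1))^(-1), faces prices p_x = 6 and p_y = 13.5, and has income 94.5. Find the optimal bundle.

For CES with ρ = -1, MRS = (4/1)·(y/x)^2.
Tangency: set MRS = p_x/p_y = 6/13.5 = 4/9.
So (y/x)^2 = 1/9; taking the square root, y/x = 1/3, i.e. y = (1/3)·x.
Substitute into the budget 6·x + 13.5·y = 94.5: 10.5·x = 94.5, so x* = 9 and y* = (1/3)·9 = 3.

x* = 9, y* = 3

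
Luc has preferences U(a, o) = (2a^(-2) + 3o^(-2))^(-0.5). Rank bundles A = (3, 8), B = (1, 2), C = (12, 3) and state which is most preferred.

Evaluate utility at each bundle:
U(A) = 1.928.
U(B) = 0.603.
U(C) = 1.697.
Highest utility is A, so A ≻ C ≻ B.

Bundle A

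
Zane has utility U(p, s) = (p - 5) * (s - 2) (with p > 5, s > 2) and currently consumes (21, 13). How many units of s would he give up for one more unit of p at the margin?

MU_p = (s−2), MU_s = (p−5).
MRS = (s−2)/(p−5).
At (21, 13): MRS = 11/16.
So at (21, 13) the consumer would give up 11/16 units of s for one more unit of p.

MRS = 11/16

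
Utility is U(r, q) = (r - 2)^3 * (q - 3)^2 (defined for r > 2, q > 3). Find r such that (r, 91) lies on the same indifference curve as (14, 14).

r = 5

U(14, 14) = 209088.
Set U(r, 91) = 209088 and solve.
With q = 91: (91 − 3)^2 = 7744, so (r − 2)^3 = 209088/7744 = 27.
Taking the cube root (with r > 2): r − 2 = 3, so r = 5.
Check: U(5, 91) = 209088.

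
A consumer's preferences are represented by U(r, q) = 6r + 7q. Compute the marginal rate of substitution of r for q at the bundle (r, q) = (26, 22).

MU_r = 6, MU_q = 7, so MRS = 6/7 at every bundle.
At (26, 22): MRS = 6/7.
The indifference curve has slope −6/7 at this bundle.

MRS = 6/7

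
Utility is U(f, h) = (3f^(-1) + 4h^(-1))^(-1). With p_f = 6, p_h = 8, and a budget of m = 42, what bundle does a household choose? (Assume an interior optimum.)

f* = 3, h* = 3

For CES with ρ = -1, MRS = (3/4)·(h/f)^2.
Tangency: set MRS = p_f/p_h = 6/8 = 0.75.
So (h/f)^2 = 1; taking the square root, h/f = 1, i.e. h = f.
Substitute into the budget 6·f + 8·h = 42: 14·f = 42, so f* = 3 and h* = 3.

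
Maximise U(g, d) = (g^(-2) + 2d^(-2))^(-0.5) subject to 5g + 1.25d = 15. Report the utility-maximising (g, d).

g* = 2, d* = 4

For CES with ρ = -2, MRS = (1/2)·(d/g)^3.
Tangency: set MRS = p_g/p_d = 5/1.25 = 4.
So (d/g)^3 = 8; taking the cube root, d/g = 2, i.e. d = 2·g.
Substitute into the budget 5·g + 1.25·d = 15: 7.5·g = 15, so g* = 2 and d* = 2·2 = 4.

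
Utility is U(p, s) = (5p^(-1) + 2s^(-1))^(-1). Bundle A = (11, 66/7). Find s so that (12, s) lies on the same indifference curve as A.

U depends on (p, s) only through S = 5p^(-1) + 2s^(-1), so equal utility means equal S. At (11, 66/7): S = 2/3.
With p = 12: 5·12^(-1) = 5/12, so 2s^(-1) = 2/3 − 5/12 = 0.25, i.e. s^(-1) = 0.125.
Hence s = 1/0.125 = 8.
Check: U(12, 8) = 1.5.

s = 8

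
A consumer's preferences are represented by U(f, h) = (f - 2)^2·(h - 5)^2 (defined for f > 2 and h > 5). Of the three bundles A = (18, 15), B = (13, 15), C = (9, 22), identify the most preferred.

Evaluate utility at each bundle:
U(A) = 25600.
U(B) = 12100.
U(C) = 14161.
Highest utility is A, so A ≻ C ≻ B.

Bundle A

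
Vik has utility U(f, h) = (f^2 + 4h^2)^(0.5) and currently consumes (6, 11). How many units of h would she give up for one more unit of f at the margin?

For CES with ρ = 2, MRS = (1/4)·(h/f)^(-1).
At (6, 11): MRS = 3/22.
So at (6, 11) the consumer would give up 3/22 units of h for one more unit of f.

MRS = 3/22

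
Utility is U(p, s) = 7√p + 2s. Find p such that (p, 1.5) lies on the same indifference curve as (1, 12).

U(1, 12) = 31.
Set U(p, 1.5) = 31 and solve.
With s = 1.5: 7√p = 31 − 2·1.5 = 28, so √p = 4 and p = 16.
Check: U(16, 1.5) = 31.

p = 16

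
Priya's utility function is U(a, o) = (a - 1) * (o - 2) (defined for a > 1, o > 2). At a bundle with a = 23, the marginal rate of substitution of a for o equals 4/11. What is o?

o = 10

MU_a = (o−2), MU_o = (a−1).
MRS = (o−2)/(a−1).
Substitute a = 23: MRS = (o − 2)/22. Setting this equal to 4/11 gives o − 2 = (4/11)·22 = 8, so o = 10.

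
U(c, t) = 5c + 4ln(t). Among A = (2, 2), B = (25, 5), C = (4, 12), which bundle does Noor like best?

Bundle B

Evaluate utility at each bundle:
U(A) = 12.773.
U(B) = 131.438.
U(C) = 29.940.
Highest utility is B, so B ≻ C ≻ A.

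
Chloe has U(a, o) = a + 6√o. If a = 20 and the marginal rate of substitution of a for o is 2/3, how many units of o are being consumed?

MU_a = 1, MU_o = 6/(2√o).
MRS = 1 ÷ (6/(2√o)).
MRS depends only on o: (1/3)·√o = 2/3 ⇒ √o = (2/3)/(1/3) = 2 ⇒ o = 4.

o = 4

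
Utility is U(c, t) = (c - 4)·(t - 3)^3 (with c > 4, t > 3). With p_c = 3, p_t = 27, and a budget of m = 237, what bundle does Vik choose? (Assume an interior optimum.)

MU_c = (t−3)^3, MU_t = 3·(c−4)·(t−3)^2.
MRS = (1/3)·(t−3)/(c−4).
Tangency: set MRS = p_c/p_t = 3/27 = 1/9.
So (1/3)·(t − 3)/(c − 4) = 1/9, i.e. (t − 3) = (1/3)·(c − 4).
Rewrite the budget in excess-of-subsistence terms: 3·(c − 4) + 27·(t − 3) = 237 − 3·4 − 27·3 = 144.
Substituting, 12·(c − 4) = 144, so c − 4 = 12 and c* = 16.
Then t − 3 = (1/3)·12 = 4, so t* = 7.

c* = 16, t* = 7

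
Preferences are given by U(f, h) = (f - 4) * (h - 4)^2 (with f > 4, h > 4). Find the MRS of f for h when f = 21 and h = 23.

MRS = 19/34

MU_f = (h−4)^2, MU_h = 2·(f−4)·(h−4).
MRS = (1/2)·(h−4)/(f−4).
At (21, 23): MRS = 19/34.
That is, one extra unit of f is worth 19/34 units of h at the margin.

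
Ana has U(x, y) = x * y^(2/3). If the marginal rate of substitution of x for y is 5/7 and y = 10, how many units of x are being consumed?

x = 21

MU_x = y^(2/3) and MU_y = 2/3·x·y^(-1/3).
MRS = MU_x/MU_y = (1.5)·y/x.
Substitute y = 10: MRS = 15/x. Setting 15/x = 5/7 gives x = 15/(5/7) = 21.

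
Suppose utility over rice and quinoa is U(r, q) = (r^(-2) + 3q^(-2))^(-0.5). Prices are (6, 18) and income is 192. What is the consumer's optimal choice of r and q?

For CES with ρ = -2, MRS = (1/3)·(q/r)^3.
Tangency: set MRS = p_r/p_q = 6/18 = 1/3.
So (q/r)^3 = 1; taking the cube root, q/r = 1, i.e. q = r.
Substitute into the budget 6·r + 18·q = 192: 24·r = 192, so r* = 8 and q* = 8.

r* = 8, q* = 8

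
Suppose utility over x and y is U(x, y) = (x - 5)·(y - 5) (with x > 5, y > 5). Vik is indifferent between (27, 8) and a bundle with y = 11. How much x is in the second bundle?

x = 16

U(27, 8) = 66.
Set U(x, 11) = 66 and solve.
With y = 11: (11 − 5) = 6, so (x − 5) = 66/6 = 11.
So x = 5 + 11 = 16.
Check: U(16, 11) = 66.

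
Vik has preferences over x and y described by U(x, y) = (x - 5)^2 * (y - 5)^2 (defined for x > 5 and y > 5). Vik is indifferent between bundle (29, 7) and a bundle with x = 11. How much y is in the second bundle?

U(29, 7) = 2304.
Set U(11, y) = 2304 and solve.
With x = 11: (11 − 5)^2 = 36, so (y − 5)^2 = 2304/36 = 64.
Taking the square root (with y > 5): y − 5 = 8, so y = 13.
Check: U(11, 13) = 2304.

y = 13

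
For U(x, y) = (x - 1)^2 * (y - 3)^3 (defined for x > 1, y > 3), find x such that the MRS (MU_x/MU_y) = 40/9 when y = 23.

x = 4

MU_x = 2·(x−1)·(y−3)^3, MU_y = 3·(x−1)^2·(y−3)^2.
MRS = (2/3)·(y−3)/(x−1).
Substitute y = 23: MRS = (40/3)/(x − 1). Setting this equal to 40/9 gives x − 1 = (40/3)/(40/9) = 3, so x = 4.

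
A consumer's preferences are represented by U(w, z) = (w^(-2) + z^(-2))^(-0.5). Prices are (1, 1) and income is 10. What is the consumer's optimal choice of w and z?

For CES with ρ = -2, MRS = (z/w)^3.
Tangency: set MRS = p_w/p_z = 1/1 = 1.
So (z/w)^3 = 1; taking the cube root, z/w = 1, i.e. z = w.
Substitute into the budget 1·w + 1·z = 10: 2·w = 10, so w* = 5 and z* = 5.

w* = 5, z* = 5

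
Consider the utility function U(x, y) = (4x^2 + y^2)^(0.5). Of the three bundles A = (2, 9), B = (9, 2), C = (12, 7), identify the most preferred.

Evaluate utility at each bundle:
U(A) = 9.849.
U(B) = 18.111.
U(C) = 25.000.
Highest utility is C, so C ≻ B ≻ A.

Bundle C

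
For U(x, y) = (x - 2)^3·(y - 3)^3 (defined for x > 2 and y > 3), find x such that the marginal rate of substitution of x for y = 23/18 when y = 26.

x = 20

MU_x = 3·(x−2)^2·(y−3)^3, MU_y = 3·(x−2)^3·(y−3)^2.
MRS = (y−3)/(x−2).
Substitute y = 26: MRS = 23/(x − 2). Setting this equal to 23/18 gives x − 2 = 23/(23/18) = 18, so x = 20.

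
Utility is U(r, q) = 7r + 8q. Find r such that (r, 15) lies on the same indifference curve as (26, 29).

r = 42

U(26, 29) = 414.
Set U(r, 15) = 414 and solve.
7r + 8·15 = 414 ⇒ 7r = 294 ⇒ r = 42.
Check: U(42, 15) = 414.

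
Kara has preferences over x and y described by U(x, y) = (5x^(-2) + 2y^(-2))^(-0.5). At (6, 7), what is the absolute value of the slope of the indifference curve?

MRS = 1715/432

For CES with ρ = -2, MRS = (5/2)·(y/x)^3.
At (6, 7): MRS = 1715/432.
The indifference curve has slope −1715/432 at this bundle.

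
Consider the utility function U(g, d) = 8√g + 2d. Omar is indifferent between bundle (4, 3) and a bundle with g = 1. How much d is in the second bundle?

d = 7

U(4, 3) = 22.
Set U(1, d) = 22 and solve.
With g = 1: √1 = 1, so 2d = 22 − 8·1 = 14 and d = 7.
Check: U(1, 7) = 22.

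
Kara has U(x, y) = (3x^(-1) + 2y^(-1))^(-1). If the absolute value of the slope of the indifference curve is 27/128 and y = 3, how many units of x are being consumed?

For CES with ρ = -1, MRS = (3/2)·(y/x)^2.
Setting (3/2)·(3/x)^2 = 27/128 gives (3/x)^2 = 9/64, so 3/x = 0.375 and x = 8.

x = 8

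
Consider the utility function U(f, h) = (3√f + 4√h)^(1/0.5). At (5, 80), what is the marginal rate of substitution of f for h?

For CES with ρ = 0.5, MRS = (3/4)·√(h/f).
At (5, 80): MRS = 3.
So at (5, 80) the consumer would give up 3 units of h for one more unit of f.

MRS = 3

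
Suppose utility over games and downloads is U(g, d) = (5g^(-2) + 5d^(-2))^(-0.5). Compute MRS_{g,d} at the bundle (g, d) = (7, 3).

For CES with ρ = -2, MRS = (d/g)^3.
At (7, 3): MRS = 27/343.
That is, one extra unit of g is worth 27/343 units of d at the margin.

MRS = 27/343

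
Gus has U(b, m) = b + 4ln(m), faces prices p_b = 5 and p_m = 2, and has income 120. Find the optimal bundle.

b* = 20, m* = 10

MU_b = 1, MU_m = 4/m.
MRS = 1 ÷ (4/m).
Tangency: set MRS = p_b/p_m = 5/2 = 2.5.
MRS depends only on m: 0.25·m = 2.5 ⇒ m* = 2.5/0.25 = 10.
From the budget, 5·b = 120 − 2·10 = 100, so b* = 20.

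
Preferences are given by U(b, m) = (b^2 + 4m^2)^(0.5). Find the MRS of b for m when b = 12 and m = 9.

MRS = 1/3

For CES with ρ = 2, MRS = (1/4)·(m/b)^(-1).
At (12, 9): MRS = 1/3.
So at (12, 9) the consumer would give up 1/3 units of m for one more unit of b.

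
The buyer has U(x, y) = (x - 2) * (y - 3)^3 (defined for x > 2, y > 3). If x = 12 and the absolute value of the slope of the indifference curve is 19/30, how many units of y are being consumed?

y = 22

MU_x = (y−3)^3, MU_y = 3·(x−2)·(y−3)^2.
MRS = (1/3)·(y−3)/(x−2).
Substitute x = 12: MRS = (y − 3)/30. Setting this equal to 19/30 gives y − 3 = (19/30)·30 = 19, so y = 22.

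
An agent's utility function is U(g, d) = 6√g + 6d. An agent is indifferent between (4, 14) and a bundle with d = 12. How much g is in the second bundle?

g = 16

U(4, 14) = 96.
Set U(g, 12) = 96 and solve.
With d = 12: 6√g = 96 − 6·12 = 24, so √g = 4 and g = 16.
Check: U(16, 12) = 96.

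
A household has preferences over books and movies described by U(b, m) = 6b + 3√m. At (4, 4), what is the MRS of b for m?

MRS = 8

MU_b = 6, MU_m = 3/(2√m).
MRS = 6 ÷ (3/(2√m)).
At (4, 4): MRS = 8.
That is, one extra unit of b is worth 8 units of m at the margin.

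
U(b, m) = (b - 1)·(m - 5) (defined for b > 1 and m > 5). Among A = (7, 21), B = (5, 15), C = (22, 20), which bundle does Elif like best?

Bundle C

Evaluate utility at each bundle:
U(A) = 96.
U(B) = 40.
U(C) = 315.
Highest utility is C, so C ≻ A ≻ B.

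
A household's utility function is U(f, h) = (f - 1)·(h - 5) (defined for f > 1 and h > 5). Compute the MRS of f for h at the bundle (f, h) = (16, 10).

MU_f = (h−5), MU_h = (f−1).
MRS = (h−5)/(f−1).
At (16, 10): MRS = 1/3.
That is, one extra unit of f is worth 1/3 units of h at the margin.

MRS = 1/3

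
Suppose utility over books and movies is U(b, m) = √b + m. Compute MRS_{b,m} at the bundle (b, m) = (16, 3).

MU_b = 1/(2√b), MU_m = 1.
MRS = 1/(2√b) ÷ 1.
At (16, 3): MRS = 0.125.
The indifference curve has slope −0.125 at this bundle.

MRS = 0.125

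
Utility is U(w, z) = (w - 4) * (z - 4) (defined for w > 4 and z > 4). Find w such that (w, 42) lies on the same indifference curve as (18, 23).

U(18, 23) = 266.
Set U(w, 42) = 266 and solve.
With z = 42: (42 − 4) = 38, so (w − 4) = 266/38 = 7.
So w = 4 + 7 = 11.
Check: U(11, 42) = 266.

w = 11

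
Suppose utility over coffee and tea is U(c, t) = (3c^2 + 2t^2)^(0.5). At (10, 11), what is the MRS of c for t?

MRS = 15/11

For CES with ρ = 2, MRS = (3/2)·(t/c)^(-1).
At (10, 11): MRS = 15/11.
So at (10, 11) the consumer would give up 15/11 units of t for one more unit of c.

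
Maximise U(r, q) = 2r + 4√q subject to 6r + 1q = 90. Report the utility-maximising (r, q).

r* = 9, q* = 36

MU_r = 2, MU_q = 4/(2√q).
MRS = 2 ÷ (4/(2√q)).
Tangency: set MRS = p_r/p_q = 6/1 = 6.
MRS depends only on q: √q = 6 ⇒ √q = 6 ⇒ q* = 36.
From the budget, 6·r = 90 − 1·36 = 54, so r* = 9.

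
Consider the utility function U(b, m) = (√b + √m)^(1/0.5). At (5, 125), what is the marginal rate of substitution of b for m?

For CES with ρ = 0.5, MRS = √(m/b).
At (5, 125): MRS = 5.
That is, one extra unit of b is worth 5 units of m at the margin.

MRS = 5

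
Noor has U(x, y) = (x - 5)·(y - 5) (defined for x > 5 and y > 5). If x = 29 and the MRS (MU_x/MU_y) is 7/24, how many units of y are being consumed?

MU_x = (y−5), MU_y = (x−5).
MRS = (y−5)/(x−5).
Substitute x = 29: MRS = (y − 5)/24. Setting this equal to 7/24 gives y − 5 = (7/24)·24 = 7, so y = 12.

y = 12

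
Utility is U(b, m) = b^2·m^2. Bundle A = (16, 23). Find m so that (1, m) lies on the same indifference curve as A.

m = 368

U(16, 23) = 135424.
Set U(1, m) = 135424 and solve.
With b = 1: 1^2 = 1, so m^2 = 135424/1 = 135424; taking the square root, m = 368.
Check: U(1, 368) = 135424.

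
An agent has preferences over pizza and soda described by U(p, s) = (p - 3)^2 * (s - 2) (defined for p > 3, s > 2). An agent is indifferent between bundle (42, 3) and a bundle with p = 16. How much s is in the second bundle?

s = 11

U(42, 3) = 1521.
Set U(16, s) = 1521 and solve.
With p = 16: (16 − 3)^2 = 169, so (s − 2) = 1521/169 = 9.
So s = 2 + 9 = 11.
Check: U(16, 11) = 1521.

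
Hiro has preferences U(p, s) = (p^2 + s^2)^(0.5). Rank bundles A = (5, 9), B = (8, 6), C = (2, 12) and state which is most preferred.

Bundle C

Evaluate utility at each bundle:
U(A) = 10.296.
U(B) = 10.000.
U(C) = 12.166.
Highest utility is C, so C ≻ A ≻ B.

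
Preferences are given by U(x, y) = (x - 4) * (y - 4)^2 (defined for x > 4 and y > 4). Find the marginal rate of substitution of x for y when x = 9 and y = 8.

MU_x = (y−4)^2, MU_y = 2·(x−4)·(y−4).
MRS = (1/2)·(y−4)/(x−4).
At (9, 8): MRS = 0.4.
So at (9, 8) the consumer would give up 0.4 units of y for one more unit of x.

MRS = 0.4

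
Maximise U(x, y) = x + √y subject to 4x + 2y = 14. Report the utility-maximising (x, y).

x* = 3, y* = 1

MU_x = 1, MU_y = 1/(2√y).
MRS = 1 ÷ (1/(2√y)).
Tangency: set MRS = p_x/p_y = 4/2 = 2.
MRS depends only on y: 2·√y = 2 ⇒ √y = 2/2 = 1 ⇒ y* = 1.
From the budget, 4·x = 14 − 2·1 = 12, so x* = 3.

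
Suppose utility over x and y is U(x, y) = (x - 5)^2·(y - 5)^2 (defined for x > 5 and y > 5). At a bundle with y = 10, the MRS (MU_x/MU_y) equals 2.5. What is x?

MU_x = 2·(x−5)·(y−5)^2, MU_y = 2·(x−5)^2·(y−5).
MRS = (y−5)/(x−5).
Substitute y = 10: MRS = 5/(x − 5). Setting this equal to 2.5 gives x − 5 = 5/2.5 = 2, so x = 7.

x = 7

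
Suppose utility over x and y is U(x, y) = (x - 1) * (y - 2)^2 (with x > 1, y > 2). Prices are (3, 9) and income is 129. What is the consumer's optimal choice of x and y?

MU_x = (y−2)^2, MU_y = 2·(x−1)·(y−2).
MRS = (1/2)·(y−2)/(x−1).
Tangency: set MRS = p_x/p_y = 3/9 = 1/3.
So (1/2)·(y − 2)/(x − 1) = 1/3, i.e. (y − 2) = (2/3)·(x − 1).
Rewrite the budget in excess-of-subsistence terms: 3·(x − 1) + 9·(y − 2) = 129 − 3·1 − 9·2 = 108.
Substituting, 9·(x − 1) = 108, so x − 1 = 12 and x* = 13.
Then y − 2 = (2/3)·12 = 8, so y* = 10.

x* = 13, y* = 10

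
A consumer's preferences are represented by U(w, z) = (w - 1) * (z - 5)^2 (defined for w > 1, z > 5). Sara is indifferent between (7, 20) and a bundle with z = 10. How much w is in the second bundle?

w = 55

U(7, 20) = 1350.
Set U(w, 10) = 1350 and solve.
With z = 10: (10 − 5)^2 = 25, so (w − 1) = 1350/25 = 54.
So w = 1 + 54 = 55.
Check: U(55, 10) = 1350.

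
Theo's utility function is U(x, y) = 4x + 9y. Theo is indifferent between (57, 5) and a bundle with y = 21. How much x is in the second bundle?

x = 21

U(57, 5) = 273.
Set U(x, 21) = 273 and solve.
4x + 9·21 = 273 ⇒ 4x = 84 ⇒ x = 21.
Check: U(21, 21) = 273.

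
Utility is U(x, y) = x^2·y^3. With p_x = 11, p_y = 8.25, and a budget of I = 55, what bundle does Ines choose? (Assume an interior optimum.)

x* = 2, y* = 4

MU_x = 2·x·y^3 and MU_y = 3·x^2·y^2.
MRS = MU_x/MU_y = (2/3)·y/x.
Tangency: set MRS = p_x/p_y = 11/8.25 = 4/3.
So (2/3)·y/x = 4/3, i.e. y = 2·x.
Substitute into the budget 11·x + 8.25·y = 55: 27.5·x = 55, so x* = 2.
Then y* = 2·2 = 4.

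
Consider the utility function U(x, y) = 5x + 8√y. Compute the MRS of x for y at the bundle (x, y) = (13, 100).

MRS = 12.5

MU_x = 5, MU_y = 8/(2√y).
MRS = 5 ÷ (8/(2√y)).
At (13, 100): MRS = 12.5.
That is, one extra unit of x is worth 12.5 units of y at the margin.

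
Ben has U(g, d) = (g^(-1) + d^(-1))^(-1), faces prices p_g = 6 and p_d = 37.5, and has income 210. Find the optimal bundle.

For CES with ρ = -1, MRS = (d/g)^2.
Tangency: set MRS = p_g/p_d = 6/37.5 = 4/25.
So (d/g)^2 = 4/25; taking the square root, d/g = 0.4, i.e. d = 0.4·g.
Substitute into the budget 6·g + 37.5·d = 210: 21·g = 210, so g* = 10 and d* = 0.4·10 = 4.

g* = 10, d* = 4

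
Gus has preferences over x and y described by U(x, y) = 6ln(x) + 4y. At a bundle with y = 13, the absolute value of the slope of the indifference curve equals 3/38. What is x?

x = 19

MU_x = 6/x, MU_y = 4.
MRS = 6/x ÷ 4.
MRS depends only on x: 1.5/x = 3/38 ⇒ x = 1.5/(3/38) = 19.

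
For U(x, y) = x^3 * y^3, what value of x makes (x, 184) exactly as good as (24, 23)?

x = 3

U(24, 23) = 168196608.
Set U(x, 184) = 168196608 and solve.
With y = 184: 184^3 = 6229504, so x^3 = 168196608/6229504 = 27; taking the cube root, x = 3.
Check: U(3, 184) = 168196608.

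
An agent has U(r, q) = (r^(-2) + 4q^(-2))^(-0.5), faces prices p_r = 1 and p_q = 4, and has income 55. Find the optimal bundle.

r* = 11, q* = 11

For CES with ρ = -2, MRS = (1/4)·(q/r)^3.
Tangency: set MRS = p_r/p_q = 1/4 = 0.25.
So (q/r)^3 = 1; taking the cube root, q/r = 1, i.e. q = r.
Substitute into the budget 1·r + 4·q = 55: 5·r = 55, so r* = 11 and q* = 11.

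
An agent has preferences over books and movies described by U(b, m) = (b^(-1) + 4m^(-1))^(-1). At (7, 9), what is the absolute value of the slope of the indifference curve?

MRS = 81/196

For CES with ρ = -1, MRS = (1/4)·(m/b)^2.
At (7, 9): MRS = 81/196.
That is, one extra unit of b is worth 81/196 units of m at the margin.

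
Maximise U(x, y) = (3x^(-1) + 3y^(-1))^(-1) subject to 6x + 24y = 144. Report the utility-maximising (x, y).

For CES with ρ = -1, MRS = (y/x)^2.
Tangency: set MRS = p_x/p_y = 6/24 = 0.25.
So (y/x)^2 = 0.25; taking the square root, y/x = 0.5, i.e. y = 0.5·x.
Substitute into the budget 6·x + 24·y = 144: 18·x = 144, so x* = 8 and y* = 0.5·8 = 4.

x* = 8, y* = 4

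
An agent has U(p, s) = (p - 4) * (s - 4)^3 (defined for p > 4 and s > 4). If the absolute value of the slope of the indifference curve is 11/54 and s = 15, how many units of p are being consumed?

MU_p = (s−4)^3, MU_s = 3·(p−4)·(s−4)^2.
MRS = (1/3)·(s−4)/(p−4).
Substitute s = 15: MRS = (11/3)/(p − 4). Setting this equal to 11/54 gives p − 4 = (11/3)/(11/54) = 18, so p = 22.

p = 22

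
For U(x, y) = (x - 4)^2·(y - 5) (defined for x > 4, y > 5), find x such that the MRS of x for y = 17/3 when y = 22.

x = 10

MU_x = 2·(x−4)·(y−5), MU_y = (x−4)^2.
MRS = (2/1)·(y−5)/(x−4).
Substitute y = 22: MRS = 34/(x − 4). Setting this equal to 17/3 gives x − 4 = 34/(17/3) = 6, so x = 10.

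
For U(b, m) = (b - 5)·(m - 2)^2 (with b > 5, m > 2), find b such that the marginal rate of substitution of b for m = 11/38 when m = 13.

MU_b = (m−2)^2, MU_m = 2·(b−5)·(m−2).
MRS = (1/2)·(m−2)/(b−5).
Substitute m = 13: MRS = 5.5/(b − 5). Setting this equal to 11/38 gives b − 5 = 5.5/(11/38) = 19, so b = 24.

b = 24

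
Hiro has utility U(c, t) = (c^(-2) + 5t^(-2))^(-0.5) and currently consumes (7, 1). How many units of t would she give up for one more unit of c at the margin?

MRS = 1/1715

For CES with ρ = -2, MRS = (1/5)·(t/c)^3.
At (7, 1): MRS = 1/1715.
So at (7, 1) the consumer would give up 1/1715 units of t for one more unit of c.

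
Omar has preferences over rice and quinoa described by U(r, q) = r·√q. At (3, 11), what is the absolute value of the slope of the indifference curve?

MU_r = √q and MU_q = 0.5·r·q^(-0.5).
MRS = MU_r/MU_q = (2)·q/r.
At (3, 11): MRS = 22/3.
That is, one extra unit of r is worth 22/3 units of q at the margin.

MRS = 22/3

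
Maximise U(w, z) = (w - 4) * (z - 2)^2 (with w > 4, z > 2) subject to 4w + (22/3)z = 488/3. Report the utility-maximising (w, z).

w* = 15, z* = 14

MU_w = (z−2)^2, MU_z = 2·(w−4)·(z−2).
MRS = (1/2)·(z−2)/(w−4).
Tangency: set MRS = p_w/p_z = 4/(22/3) = 6/11.
So (1/2)·(z − 2)/(w − 4) = 6/11, i.e. (z − 2) = (12/11)·(w − 4).
Rewrite the budget in excess-of-subsistence terms: 4·(w − 4) + (22/3)·(z − 2) = 488/3 − 4·4 − (22/3)·2 = 132.
Substituting, 12·(w − 4) = 132, so w − 4 = 11 and w* = 15.
Then z − 2 = (12/11)·11 = 12, so z* = 14.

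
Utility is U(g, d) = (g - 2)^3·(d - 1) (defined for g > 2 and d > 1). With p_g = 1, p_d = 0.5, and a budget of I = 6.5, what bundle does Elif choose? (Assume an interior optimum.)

g* = 5, d* = 3

MU_g = 3·(g−2)^2·(d−1), MU_d = (g−2)^3.
MRS = (3/1)·(d−1)/(g−2).
Tangency: set MRS = p_g/p_d = 1/0.5 = 2.
So (3/1)·(d − 1)/(g − 2) = 2, i.e. (d − 1) = (2/3)·(g − 2).
Rewrite the budget in excess-of-subsistence terms: 1·(g − 2) + 0.5·(d − 1) = 6.5 − 1·2 − 0.5·1 = 4.
Substituting, (4/3)·(g − 2) = 4, so g − 2 = 3 and g* = 5.
Then d − 1 = (2/3)·3 = 2, so d* = 3.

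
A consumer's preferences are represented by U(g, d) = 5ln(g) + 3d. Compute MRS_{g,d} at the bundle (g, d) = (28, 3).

MRS = 5/84

MU_g = 5/g, MU_d = 3.
MRS = 5/g ÷ 3.
At (28, 3): MRS = 5/84.
The indifference curve has slope −5/84 at this bundle.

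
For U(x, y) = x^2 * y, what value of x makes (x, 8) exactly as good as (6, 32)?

x = 12

U(6, 32) = 1152.
Set U(x, 8) = 1152 and solve.
With y = 8: x^2 = 1152/8 = 144; taking the square root, x = 12.
Check: U(12, 8) = 1152.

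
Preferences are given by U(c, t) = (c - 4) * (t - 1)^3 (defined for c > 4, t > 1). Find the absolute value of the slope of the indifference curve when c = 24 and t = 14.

MU_c = (t−1)^3, MU_t = 3·(c−4)·(t−1)^2.
MRS = (1/3)·(t−1)/(c−4).
At (24, 14): MRS = 13/60.
So at (24, 14) the consumer would give up 13/60 units of t for one more unit of c.

MRS = 13/60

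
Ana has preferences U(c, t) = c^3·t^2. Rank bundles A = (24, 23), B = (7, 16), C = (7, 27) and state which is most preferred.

Bundle A

Evaluate utility at each bundle:
U(A) = 7312896.
U(B) = 87808.
U(C) = 250047.
Highest utility is A, so A ≻ C ≻ B.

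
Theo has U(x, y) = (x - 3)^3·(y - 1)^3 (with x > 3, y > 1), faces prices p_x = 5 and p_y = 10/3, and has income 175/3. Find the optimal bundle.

MU_x = 3·(x−3)^2·(y−1)^3, MU_y = 3·(x−3)^3·(y−1)^2.
MRS = (y−1)/(x−3).
Tangency: set MRS = p_x/p_y = 5/(10/3) = 1.5.
So (y − 1)/(x − 3) = 1.5, i.e. (y − 1) = 1.5·(x − 3).
Rewrite the budget in excess-of-subsistence terms: 5·(x − 3) + (10/3)·(y − 1) = 175/3 − 5·3 − (10/3)·1 = 40.
Substituting, 10·(x − 3) = 40, so x − 3 = 4 and x* = 7.
Then y − 1 = 1.5·4 = 6, so y* = 7.

x* = 7, y* = 7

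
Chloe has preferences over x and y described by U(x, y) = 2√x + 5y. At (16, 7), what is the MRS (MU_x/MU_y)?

MU_x = 2/(2√x), MU_y = 5.
MRS = 2/(2√x) ÷ 5.
At (16, 7): MRS = 0.05.
So at (16, 7) the consumer would give up 0.05 units of y for one more unit of x.

MRS = 0.05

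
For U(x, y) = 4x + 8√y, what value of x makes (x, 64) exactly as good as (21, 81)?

x = 23

U(21, 81) = 156.
Set U(x, 64) = 156 and solve.
With y = 64: √64 = 8, so 4x = 156 − 8·8 = 92 and x = 23.
Check: U(23, 64) = 156.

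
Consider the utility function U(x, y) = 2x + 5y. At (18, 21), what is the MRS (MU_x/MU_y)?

MU_x = 2, MU_y = 5, so MRS = 2/5 = 0.4 at every bundle.
At (18, 21): MRS = 0.4.
The indifference curve has slope −0.4 at this bundle.

MRS = 0.4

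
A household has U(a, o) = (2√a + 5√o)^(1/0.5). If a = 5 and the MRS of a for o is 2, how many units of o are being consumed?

For CES with ρ = 0.5, MRS = (2/5)·√(o/a).
Setting (2/5)·√(o/5) = 2 gives √(o/5) = 5, so o/5 = 25 and o = 125.

o = 125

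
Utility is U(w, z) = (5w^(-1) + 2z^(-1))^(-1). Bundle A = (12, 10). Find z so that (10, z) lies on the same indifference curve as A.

z = 120/7

U depends on (w, z) only through S = 5w^(-1) + 2z^(-1), so equal utility means equal S. At (12, 10): S = 37/60.
With w = 10: 5·10^(-1) = 0.5, so 2z^(-1) = 37/60 − 0.5 = 7/60, i.e. z^(-1) = 7/120.
Hence z = 1/(7/120) = 120/7.
Check: U(10, 120/7) = 1.6216.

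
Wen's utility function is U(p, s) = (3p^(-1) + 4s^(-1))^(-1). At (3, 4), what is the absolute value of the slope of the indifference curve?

For CES with ρ = -1, MRS = (3/4)·(s/p)^2.
At (3, 4): MRS = 4/3.
The indifference curve has slope −4/3 at this bundle.

MRS = 4/3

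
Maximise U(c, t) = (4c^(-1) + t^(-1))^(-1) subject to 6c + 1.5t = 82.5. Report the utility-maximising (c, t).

c* = 11, t* = 11

For CES with ρ = -1, MRS = (4/1)·(t/c)^2.
Tangency: set MRS = p_c/p_t = 6/1.5 = 4.
So (t/c)^2 = 1; taking the square root, t/c = 1, i.e. t = c.
Substitute into the budget 6·c + 1.5·t = 82.5: 7.5·c = 82.5, so c* = 11 and t* = 11.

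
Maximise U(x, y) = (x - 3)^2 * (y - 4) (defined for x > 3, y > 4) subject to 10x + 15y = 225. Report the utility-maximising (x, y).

x* = 12, y* = 7

MU_x = 2·(x−3)·(y−4), MU_y = (x−3)^2.
MRS = (2/1)·(y−4)/(x−3).
Tangency: set MRS = p_x/p_y = 10/15 = 2/3.
So (2/1)·(y − 4)/(x − 3) = 2/3, i.e. (y − 4) = (1/3)·(x − 3).
Rewrite the budget in excess-of-subsistence terms: 10·(x − 3) + 15·(y − 4) = 225 − 10·3 − 15·4 = 135.
Substituting, 15·(x − 3) = 135, so x − 3 = 9 and x* = 12.
Then y − 4 = (1/3)·9 = 3, so y* = 7.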